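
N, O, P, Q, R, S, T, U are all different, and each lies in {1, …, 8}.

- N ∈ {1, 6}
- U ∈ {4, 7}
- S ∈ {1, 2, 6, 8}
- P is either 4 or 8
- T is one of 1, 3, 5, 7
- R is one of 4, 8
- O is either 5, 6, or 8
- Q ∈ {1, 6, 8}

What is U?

7

The 8 variables together cover exactly {1, 2, 3, 4, 5, 6, 7, 8} — 8 values for 8 variables — and 2 appears only in S's list, so S = 2.
Among the 7 still-open variables, 3 fits only T (and all 7 values in {1, 3, 4, 5, 6, 7, 8} must be used), so T = 3.
The 6 still-open variables together cover exactly {1, 4, 5, 6, 7, 8} — 6 values for 6 variables — and 5 appears only in O's list, so O = 5.
The 5 still-open variables together cover exactly {1, 4, 6, 7, 8} — 5 values for 5 variables — and 7 appears only in U's list, so U = 7.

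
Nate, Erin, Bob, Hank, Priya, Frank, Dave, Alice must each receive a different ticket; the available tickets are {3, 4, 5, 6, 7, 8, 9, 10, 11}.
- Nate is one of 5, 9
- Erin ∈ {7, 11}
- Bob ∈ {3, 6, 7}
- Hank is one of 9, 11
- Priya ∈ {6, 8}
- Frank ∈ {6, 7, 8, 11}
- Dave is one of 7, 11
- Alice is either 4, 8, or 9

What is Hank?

Among the 8 variables, 3 fits only Bob (and all 8 values in {3, 4, 5, 6, 7, 8, 9, 11} must be used), so Bob = 3.
The 7 still-open variables together cover exactly {4, 5, 6, 7, 8, 9, 11} — 7 values for 7 variables — and 4 appears only in Alice's list, so Alice = 4.
Among the 6 still-open variables, 5 fits only Nate (and all 6 values in {5, 6, 7, 8, 9, 11} must be used), so Nate = 5.
The 5 still-open variables together cover exactly {6, 7, 8, 9, 11} — 5 values for 5 variables — and 9 appears only in Hank's list, so Hank = 9.

9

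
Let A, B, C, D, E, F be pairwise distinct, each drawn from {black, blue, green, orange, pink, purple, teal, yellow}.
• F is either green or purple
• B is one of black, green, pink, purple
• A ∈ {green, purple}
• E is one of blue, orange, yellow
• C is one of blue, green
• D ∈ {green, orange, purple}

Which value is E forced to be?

The 2 variables A and F are confined to {green, purple}, which locks those values in; drop them from B, C, D.
C's domain is down to {blue}, so C = blue. Remove blue from E.
D must be orange (only option left). Remove orange from E.
So E = yellow.

yellow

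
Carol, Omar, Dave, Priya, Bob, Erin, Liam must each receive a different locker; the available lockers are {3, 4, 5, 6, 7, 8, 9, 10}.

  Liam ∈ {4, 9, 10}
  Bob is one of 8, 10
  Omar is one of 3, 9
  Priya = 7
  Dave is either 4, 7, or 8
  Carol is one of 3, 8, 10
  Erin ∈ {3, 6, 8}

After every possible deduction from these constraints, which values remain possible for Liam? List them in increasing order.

4, 9, 10

Priya has just one choice, so Priya = 7. Remove 7 from Dave.
Among the 6 still-open variables, 6 fits only Erin (and all 6 values in {3, 4, 6, 8, 9, 10} must be used), so Erin = 6.
No further eliminations apply; Liam can still be any of 4, 9, 10.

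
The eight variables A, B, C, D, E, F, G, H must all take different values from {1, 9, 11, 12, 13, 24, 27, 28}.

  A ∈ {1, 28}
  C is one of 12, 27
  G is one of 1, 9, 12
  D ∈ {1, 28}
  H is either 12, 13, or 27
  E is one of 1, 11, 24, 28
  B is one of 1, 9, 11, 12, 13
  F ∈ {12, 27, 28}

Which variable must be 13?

H

The 8 variables draw from only 8 values {1, 9, 11, 12, 13, 24, 27, 28}, so each is used; only E can be 24, hence E = 24.
Among the 7 still-open variables, 11 fits only B (and all 7 values in {1, 9, 11, 12, 13, 27, 28} must be used), so B = 11.
The 6 still-open variables draw from only 6 values {1, 9, 12, 13, 27, 28}, so each is used; only G can be 9, hence G = 9.
The 5 still-open variables draw from only 5 values {1, 12, 13, 27, 28}, so each is used; only H can be 13, hence H = 13.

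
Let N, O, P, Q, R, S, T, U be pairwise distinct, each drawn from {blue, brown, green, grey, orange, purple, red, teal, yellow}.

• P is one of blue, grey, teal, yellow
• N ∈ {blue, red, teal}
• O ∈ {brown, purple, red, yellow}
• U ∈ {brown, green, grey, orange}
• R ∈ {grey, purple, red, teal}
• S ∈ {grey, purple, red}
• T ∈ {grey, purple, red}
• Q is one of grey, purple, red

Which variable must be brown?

The 3 variables Q, S, T are confined to {grey, purple, red}, which locks those values in; drop them from N, O, P, R, U.
That leaves R = teal. Eliminate teal elsewhere: N, P.
That leaves N = blue. Eliminate blue elsewhere: P.
P has just one choice, so P = yellow. So O can't be yellow.
So brown goes to O.

O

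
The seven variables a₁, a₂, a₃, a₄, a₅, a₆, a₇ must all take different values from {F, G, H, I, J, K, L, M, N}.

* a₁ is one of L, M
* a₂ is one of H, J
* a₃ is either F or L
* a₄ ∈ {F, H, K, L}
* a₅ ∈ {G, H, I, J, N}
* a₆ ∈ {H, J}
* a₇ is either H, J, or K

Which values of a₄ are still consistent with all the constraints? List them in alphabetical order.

F, L

a₂ and a₆ share exactly the 2 values {H, J}; by pigeonhole those values go to them, so strike H, J from a₄, a₅, a₇.
a₇ must be K (only option left). Remove K from a₄.
a₃ and a₄ between them cover only {F, L} — a naked pair. Remove those values from a₁.
a₁ must be M (only option left).
No further eliminations apply; a₄ can still be any of F, L.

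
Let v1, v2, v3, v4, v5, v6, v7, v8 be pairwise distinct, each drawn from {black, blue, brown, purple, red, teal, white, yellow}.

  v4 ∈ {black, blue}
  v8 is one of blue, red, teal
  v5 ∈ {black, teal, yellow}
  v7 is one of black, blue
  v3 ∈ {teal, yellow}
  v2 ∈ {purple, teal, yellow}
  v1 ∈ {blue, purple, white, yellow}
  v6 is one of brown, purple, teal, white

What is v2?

The 8 variables together cover exactly {black, blue, brown, purple, red, teal, white, yellow} — 8 values for 8 variables — and brown appears only in v6's list, so v6 = brown.
The 7 still-open variables draw from only 7 values {black, blue, purple, red, teal, white, yellow}, so each is used; only v8 can be red, hence v8 = red.
Among the 6 still-open variables, white fits only v1 (and all 6 values in {black, blue, purple, teal, white, yellow} must be used), so v1 = white.
The 5 still-open variables together cover exactly {black, blue, purple, teal, yellow} — 5 values for 5 variables — and purple appears only in v2's list, so v2 = purple.

purple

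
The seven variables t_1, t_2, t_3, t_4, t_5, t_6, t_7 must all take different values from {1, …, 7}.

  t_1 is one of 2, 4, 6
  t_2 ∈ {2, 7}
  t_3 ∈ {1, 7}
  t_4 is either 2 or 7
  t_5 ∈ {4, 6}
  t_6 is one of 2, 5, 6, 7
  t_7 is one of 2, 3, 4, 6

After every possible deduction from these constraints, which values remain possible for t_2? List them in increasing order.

The 7 variables draw from only 7 values {1, 2, 3, 4, 5, 6, 7}, so each is used; only t_3 can be 1, hence t_3 = 1.
The 6 still-open variables draw from only 6 values {2, 3, 4, 5, 6, 7}, so each is used; only t_7 can be 3, hence t_7 = 3.
The 5 still-open variables draw from only 5 values {2, 4, 5, 6, 7}, so each is used; only t_6 can be 5, hence t_6 = 5.
t_2 and t_4 share exactly the 2 values {2, 7}; by pigeonhole those values go to them, so strike 2, 7 from t_1.
No further eliminations apply; t_2 can still be any of 2, 7.

2, 7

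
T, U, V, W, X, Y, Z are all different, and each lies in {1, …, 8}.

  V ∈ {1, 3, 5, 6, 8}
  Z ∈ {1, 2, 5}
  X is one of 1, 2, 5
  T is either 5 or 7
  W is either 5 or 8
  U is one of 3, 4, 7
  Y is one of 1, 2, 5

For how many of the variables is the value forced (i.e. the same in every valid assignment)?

2

X, Y, Z between them cover only {1, 2, 5} — a naked triple. Remove those values from T, V, W.
T has just one choice, so T = 7. Remove 7 from U.
W must be 8 (only option left). So V can't be 8.
Determined: T=7, W=8. The other variables each still have more than one consistent value. That makes 2.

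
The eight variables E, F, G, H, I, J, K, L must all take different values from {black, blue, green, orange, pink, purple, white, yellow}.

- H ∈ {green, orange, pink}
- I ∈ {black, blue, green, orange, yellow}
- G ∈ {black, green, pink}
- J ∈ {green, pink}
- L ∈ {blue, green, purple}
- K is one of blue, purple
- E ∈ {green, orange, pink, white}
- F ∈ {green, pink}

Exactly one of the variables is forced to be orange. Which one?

H

Among the 8 variables, white fits only E (and all 8 values in {black, blue, green, orange, pink, purple, white, yellow} must be used), so E = white.
Among the 7 still-open variables, yellow fits only I (and all 7 values in {black, blue, green, orange, pink, purple, yellow} must be used), so I = yellow.
The 6 still-open variables together cover exactly {black, blue, green, orange, pink, purple} — 6 values for 6 variables — and black appears only in G's list, so G = black.
The 5 still-open variables draw from only 5 values {blue, green, orange, pink, purple}, so each is used; only H can be orange, hence H = orange.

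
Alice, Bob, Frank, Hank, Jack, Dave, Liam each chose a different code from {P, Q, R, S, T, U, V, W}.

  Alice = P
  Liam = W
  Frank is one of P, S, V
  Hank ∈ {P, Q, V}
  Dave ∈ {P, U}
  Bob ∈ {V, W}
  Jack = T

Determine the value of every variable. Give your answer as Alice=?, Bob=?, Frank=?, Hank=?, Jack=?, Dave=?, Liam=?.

Alice=P, Bob=V, Frank=S, Hank=Q, Jack=T, Dave=U, Liam=W

Alice must be P (only option left). Remove P from Frank, Hank, Dave.
Jack's domain is down to {T}, so Jack = T.
Dave has just one choice, so Dave = U.
That leaves Liam = W. Remove W from Bob.
That leaves Bob = V. Strike V from Frank, Hank.
Frank must be S (only option left).
Hank's domain is down to {Q}, so Hank = Q.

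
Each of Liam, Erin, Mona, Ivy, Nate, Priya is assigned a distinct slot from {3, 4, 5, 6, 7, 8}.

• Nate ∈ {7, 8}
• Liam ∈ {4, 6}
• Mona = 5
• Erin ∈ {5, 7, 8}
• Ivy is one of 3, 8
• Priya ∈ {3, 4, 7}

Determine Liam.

6

Mona must be 5 (only option left). So Erin can't be 5.
Among the 5 still-open variables, 6 fits only Liam (and all 5 values in {3, 4, 6, 7, 8} must be used), so Liam = 6.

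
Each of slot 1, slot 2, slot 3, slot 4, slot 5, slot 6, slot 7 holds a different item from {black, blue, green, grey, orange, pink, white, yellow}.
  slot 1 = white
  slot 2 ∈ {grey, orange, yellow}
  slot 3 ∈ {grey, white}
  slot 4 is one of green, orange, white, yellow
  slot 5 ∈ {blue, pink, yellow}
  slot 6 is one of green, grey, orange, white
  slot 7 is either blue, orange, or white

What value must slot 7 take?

blue

slot 1 has just one choice, so slot 1 = white. So slot 3, slot 4, slot 6, slot 7 can't be white.
slot 3 must be grey (only option left). Remove grey from slot 2, slot 6.
The 5 still-open variables draw from only 5 values {blue, green, orange, pink, yellow}, so each is used; only slot 5 can be pink, hence slot 5 = pink.
The 4 still-open variables together cover exactly {blue, green, orange, yellow} — 4 values for 4 variables — and blue appears only in slot 7's list, so slot 7 = blue.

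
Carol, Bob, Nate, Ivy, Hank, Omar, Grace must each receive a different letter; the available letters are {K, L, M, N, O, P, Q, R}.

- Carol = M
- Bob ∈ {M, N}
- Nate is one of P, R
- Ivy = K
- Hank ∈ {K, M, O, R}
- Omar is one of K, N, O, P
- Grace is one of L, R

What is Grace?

L

Carol must be M (only option left). So Bob, Hank can't be M.
That leaves Bob = N. Strike N from Omar.
Ivy must be K (only option left). Eliminate K elsewhere: Hank, Omar.
Among the 4 still-open variables, L fits only Grace (and all 4 values in {L, O, P, R} must be used), so Grace = L.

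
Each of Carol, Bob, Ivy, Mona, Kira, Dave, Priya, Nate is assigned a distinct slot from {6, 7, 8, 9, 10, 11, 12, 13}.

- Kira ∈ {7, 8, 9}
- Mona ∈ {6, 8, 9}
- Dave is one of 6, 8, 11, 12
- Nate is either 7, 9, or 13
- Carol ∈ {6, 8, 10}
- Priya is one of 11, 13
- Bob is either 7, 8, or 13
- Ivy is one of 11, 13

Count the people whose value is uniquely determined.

3

Among the 8 variables, 10 fits only Carol (and all 8 values in {6, 7, 8, 9, 10, 11, 12, 13} must be used), so Carol = 10.
The 7 still-open variables draw from only 7 values {6, 7, 8, 9, 11, 12, 13}, so each is used; only Dave can be 12, hence Dave = 12.
Among the 6 still-open variables, 6 fits only Mona (and all 6 values in {6, 7, 8, 9, 11, 13} must be used), so Mona = 6.
Ivy and Priya share exactly the 2 values {11, 13}; by pigeonhole those values go to them, so strike 11, 13 from Bob, Nate.
Determined: Carol=10, Mona=6, Dave=12. The other people each still have more than one consistent value. That makes 3.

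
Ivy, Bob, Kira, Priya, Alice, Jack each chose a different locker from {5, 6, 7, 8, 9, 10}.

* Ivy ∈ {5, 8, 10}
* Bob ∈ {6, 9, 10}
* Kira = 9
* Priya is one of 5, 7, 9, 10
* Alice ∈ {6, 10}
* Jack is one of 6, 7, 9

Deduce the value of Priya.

Kira has just one choice, so Kira = 9. Remove 9 from Bob, Priya, Jack.
The 5 still-open variables together cover exactly {5, 6, 7, 8, 10} — 5 values for 5 variables — and 8 appears only in Ivy's list, so Ivy = 8.
Among the 4 still-open variables, 5 fits only Priya (and all 4 values in {5, 6, 7, 10} must be used), so Priya = 5.

5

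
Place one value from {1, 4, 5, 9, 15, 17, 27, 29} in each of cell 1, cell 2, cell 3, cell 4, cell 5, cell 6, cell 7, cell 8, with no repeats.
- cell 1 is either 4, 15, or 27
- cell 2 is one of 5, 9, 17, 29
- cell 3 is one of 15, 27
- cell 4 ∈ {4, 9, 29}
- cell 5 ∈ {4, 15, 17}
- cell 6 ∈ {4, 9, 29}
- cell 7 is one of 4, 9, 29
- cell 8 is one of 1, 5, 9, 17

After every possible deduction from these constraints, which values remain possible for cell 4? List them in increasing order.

4, 9, 29

The 8 variables together cover exactly {1, 4, 5, 9, 15, 17, 27, 29} — 8 values for 8 variables — and 1 appears only in cell 8's list, so cell 8 = 1.
The 7 still-open variables draw from only 7 values {4, 5, 9, 15, 17, 27, 29}, so each is used; only cell 2 can be 5, hence cell 2 = 5.
The 6 still-open variables draw from only 6 values {4, 9, 15, 17, 27, 29}, so each is used; only cell 5 can be 17, hence cell 5 = 17.
The 3 variables cell 4, cell 6, cell 7 are confined to {4, 9, 29}, which locks those values in; drop them from cell 1.
No further eliminations apply; cell 4 can still be any of 4, 9, 29.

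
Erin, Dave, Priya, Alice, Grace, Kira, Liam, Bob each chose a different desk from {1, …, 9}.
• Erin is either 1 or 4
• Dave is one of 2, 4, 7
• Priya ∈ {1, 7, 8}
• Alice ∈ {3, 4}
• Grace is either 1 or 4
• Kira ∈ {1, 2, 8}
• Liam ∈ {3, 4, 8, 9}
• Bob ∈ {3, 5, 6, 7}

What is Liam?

Erin and Grace share exactly the 2 values {1, 4}; by pigeonhole those values go to them, so strike 1, 4 from Dave, Priya, Alice, Kira, Liam.
Alice must be 3 (only option left). Remove 3 from Liam, Bob.
Dave, Priya, Kira between them cover only {2, 7, 8} — a naked triple. Remove those values from Liam, Bob.
So Liam = 9.

9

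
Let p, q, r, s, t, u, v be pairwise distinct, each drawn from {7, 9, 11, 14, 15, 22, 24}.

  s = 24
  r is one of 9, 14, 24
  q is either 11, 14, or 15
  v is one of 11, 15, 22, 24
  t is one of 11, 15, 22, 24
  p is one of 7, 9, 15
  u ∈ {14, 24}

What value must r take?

s has just one choice, so s = 24. Strike 24 from r, t, u, v.
u must be 14 (only option left). Remove 14 from q, r.
So r = 9.

9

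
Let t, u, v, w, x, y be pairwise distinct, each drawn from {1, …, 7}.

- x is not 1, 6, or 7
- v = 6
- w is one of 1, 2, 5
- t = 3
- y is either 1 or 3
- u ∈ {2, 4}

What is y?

t must be 3 (only option left). So x, y can't be 3.
So y = 1.

1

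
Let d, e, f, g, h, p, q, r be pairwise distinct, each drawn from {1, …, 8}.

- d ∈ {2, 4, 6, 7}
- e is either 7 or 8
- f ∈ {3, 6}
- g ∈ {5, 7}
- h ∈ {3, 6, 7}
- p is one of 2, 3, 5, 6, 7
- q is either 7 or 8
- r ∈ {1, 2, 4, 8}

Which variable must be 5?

Among the 8 variables, 1 fits only r (and all 8 values in {1, 2, 3, 4, 5, 6, 7, 8} must be used), so r = 1.
The 7 still-open variables draw from only 7 values {2, 3, 4, 5, 6, 7, 8}, so each is used; only d can be 4, hence d = 4.
Among the 6 still-open variables, 2 fits only p (and all 6 values in {2, 3, 5, 6, 7, 8} must be used), so p = 2.
The 5 still-open variables together cover exactly {3, 5, 6, 7, 8} — 5 values for 5 variables — and 5 appears only in g's list, so g = 5.

g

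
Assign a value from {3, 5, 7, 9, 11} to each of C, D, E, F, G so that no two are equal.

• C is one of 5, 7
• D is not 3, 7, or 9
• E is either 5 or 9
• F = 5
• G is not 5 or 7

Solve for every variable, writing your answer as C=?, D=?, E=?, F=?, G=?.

C=7, D=11, E=9, F=5, G=3

F must be 5 (only option left). So C, D, E can't be 5.
C has just one choice, so C = 7.
D must be 11 (only option left). Strike 11 from G.
E must be 9 (only option left). Eliminate 9 elsewhere: G.
That leaves G = 3.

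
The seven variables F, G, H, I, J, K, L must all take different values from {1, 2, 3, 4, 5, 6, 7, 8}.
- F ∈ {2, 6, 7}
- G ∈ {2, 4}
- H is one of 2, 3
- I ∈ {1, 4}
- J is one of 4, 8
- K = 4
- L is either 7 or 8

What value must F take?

K's domain is down to {4}, so K = 4. Remove 4 from G, I, J.
G has just one choice, so G = 2. Eliminate 2 elsewhere: F, H.
H has just one choice, so H = 3.
That leaves I = 1.
J has just one choice, so J = 8. So L can't be 8.
L has just one choice, so L = 7. So F can't be 7.
So F = 6.

6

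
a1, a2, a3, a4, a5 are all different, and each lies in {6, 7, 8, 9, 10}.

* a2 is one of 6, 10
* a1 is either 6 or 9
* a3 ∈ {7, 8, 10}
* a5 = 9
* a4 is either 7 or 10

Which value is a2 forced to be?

a5's domain is down to {9}, so a5 = 9. So a1 can't be 9.
That leaves a1 = 6. Strike 6 from a2.
So a2 = 10.

10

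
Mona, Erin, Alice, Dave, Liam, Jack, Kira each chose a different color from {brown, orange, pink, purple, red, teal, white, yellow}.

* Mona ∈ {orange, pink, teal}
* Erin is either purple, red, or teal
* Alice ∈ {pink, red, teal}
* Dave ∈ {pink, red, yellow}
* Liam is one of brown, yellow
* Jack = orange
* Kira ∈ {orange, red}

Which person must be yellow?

Dave

Jack must be orange (only option left). Remove orange from Mona, Kira.
Kira's domain is down to {red}, so Kira = red. Eliminate red elsewhere: Erin, Alice, Dave.
The 5 still-open variables together cover exactly {brown, pink, purple, teal, yellow} — 5 values for 5 variables — and brown appears only in Liam's list, so Liam = brown.
Among the 4 still-open variables, purple fits only Erin (and all 4 values in {pink, purple, teal, yellow} must be used), so Erin = purple.
The 3 still-open variables together cover exactly {pink, teal, yellow} — 3 values for 3 variables — and yellow appears only in Dave's list, so Dave = yellow.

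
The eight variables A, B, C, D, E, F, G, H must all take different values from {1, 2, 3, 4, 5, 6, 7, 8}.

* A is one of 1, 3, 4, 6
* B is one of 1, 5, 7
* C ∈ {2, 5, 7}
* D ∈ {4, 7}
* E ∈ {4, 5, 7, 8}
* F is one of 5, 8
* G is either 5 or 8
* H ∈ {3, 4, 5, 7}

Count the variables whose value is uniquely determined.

4

Among the 8 variables, 2 fits only C (and all 8 values in {1, 2, 3, 4, 5, 6, 7, 8} must be used), so C = 2.
The 7 still-open variables together cover exactly {1, 3, 4, 5, 6, 7, 8} — 7 values for 7 variables — and 6 appears only in A's list, so A = 6.
Among the 6 still-open variables, 1 fits only B (and all 6 values in {1, 3, 4, 5, 7, 8} must be used), so B = 1.
Among the 5 still-open variables, 3 fits only H (and all 5 values in {3, 4, 5, 7, 8} must be used), so H = 3.
The 2 variables F and G are confined to {5, 8}, which locks those values in; drop them from E.
Determined: A=6, B=1, C=2, H=3. The other variables each still have more than one consistent value. That makes 4.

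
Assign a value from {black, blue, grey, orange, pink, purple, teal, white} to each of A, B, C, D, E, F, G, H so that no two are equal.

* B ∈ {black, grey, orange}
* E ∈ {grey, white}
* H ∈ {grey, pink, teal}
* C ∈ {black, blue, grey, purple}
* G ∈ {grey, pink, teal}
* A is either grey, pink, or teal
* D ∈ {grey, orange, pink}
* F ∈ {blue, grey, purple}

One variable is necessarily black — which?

The 8 variables together cover exactly {black, blue, grey, orange, pink, purple, teal, white} — 8 values for 8 variables — and white appears only in E's list, so E = white.
A, G, H share exactly the 3 values {grey, pink, teal}; by pigeonhole those values go to them, so strike grey, pink, teal from B, C, D, F.
D's domain is down to {orange}, so D = orange. Eliminate orange elsewhere: B.
So black goes to B.

B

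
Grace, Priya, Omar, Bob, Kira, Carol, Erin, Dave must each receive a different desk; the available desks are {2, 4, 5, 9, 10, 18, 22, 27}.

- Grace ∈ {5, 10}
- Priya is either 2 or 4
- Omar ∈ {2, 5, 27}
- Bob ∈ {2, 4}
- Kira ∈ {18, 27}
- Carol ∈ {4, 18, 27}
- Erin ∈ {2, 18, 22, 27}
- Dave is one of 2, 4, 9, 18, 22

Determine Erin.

Among the 8 variables, 9 fits only Dave (and all 8 values in {2, 4, 5, 9, 10, 18, 22, 27} must be used), so Dave = 9.
Among the 7 still-open variables, 10 fits only Grace (and all 7 values in {2, 4, 5, 10, 18, 22, 27} must be used), so Grace = 10.
The 6 still-open variables together cover exactly {2, 4, 5, 18, 22, 27} — 6 values for 6 variables — and 5 appears only in Omar's list, so Omar = 5.
Among the 5 still-open variables, 22 fits only Erin (and all 5 values in {2, 4, 18, 22, 27} must be used), so Erin = 22.

22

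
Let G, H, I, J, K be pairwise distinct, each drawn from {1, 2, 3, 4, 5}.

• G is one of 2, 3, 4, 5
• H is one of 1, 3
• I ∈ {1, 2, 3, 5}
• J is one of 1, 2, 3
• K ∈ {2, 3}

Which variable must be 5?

The 5 variables draw from only 5 values {1, 2, 3, 4, 5}, so each is used; only G can be 4, hence G = 4.
The 4 still-open variables together cover exactly {1, 2, 3, 5} — 4 values for 4 variables — and 5 appears only in I's list, so I = 5.

I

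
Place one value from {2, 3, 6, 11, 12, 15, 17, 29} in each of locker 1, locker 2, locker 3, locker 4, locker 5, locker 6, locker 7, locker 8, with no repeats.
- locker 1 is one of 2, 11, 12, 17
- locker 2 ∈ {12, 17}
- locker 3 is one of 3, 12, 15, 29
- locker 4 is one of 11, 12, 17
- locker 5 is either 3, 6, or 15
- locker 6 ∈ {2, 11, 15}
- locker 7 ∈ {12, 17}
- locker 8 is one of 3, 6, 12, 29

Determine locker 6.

locker 2 and locker 7 between them cover only {12, 17} — a naked pair. Remove those values from locker 1, locker 3, locker 4, locker 8.
That leaves locker 4 = 11. Eliminate 11 elsewhere: locker 1, locker 6.
locker 1 has just one choice, so locker 1 = 2. So locker 6 can't be 2.
So locker 6 = 15.

15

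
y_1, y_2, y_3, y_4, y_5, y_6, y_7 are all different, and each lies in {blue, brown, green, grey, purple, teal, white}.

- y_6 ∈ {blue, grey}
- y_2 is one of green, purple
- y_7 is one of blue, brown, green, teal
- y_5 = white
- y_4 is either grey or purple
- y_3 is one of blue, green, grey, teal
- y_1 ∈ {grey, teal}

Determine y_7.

y_5's domain is down to {white}, so y_5 = white.
Among the 6 still-open variables, brown fits only y_7 (and all 6 values in {blue, brown, green, grey, purple, teal} must be used), so y_7 = brown.

brown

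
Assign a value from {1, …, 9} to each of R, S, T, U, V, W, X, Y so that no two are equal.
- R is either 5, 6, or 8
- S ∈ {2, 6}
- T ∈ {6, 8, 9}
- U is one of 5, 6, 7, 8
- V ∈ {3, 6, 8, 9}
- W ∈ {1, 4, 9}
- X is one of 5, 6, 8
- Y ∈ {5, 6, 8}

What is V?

R, X, Y share exactly the 3 values {5, 6, 8}; by pigeonhole those values go to them, so strike 5, 6, 8 from S, T, U, V.
S must be 2 (only option left).
T must be 9 (only option left). Strike 9 from V, W.
So V = 3.

3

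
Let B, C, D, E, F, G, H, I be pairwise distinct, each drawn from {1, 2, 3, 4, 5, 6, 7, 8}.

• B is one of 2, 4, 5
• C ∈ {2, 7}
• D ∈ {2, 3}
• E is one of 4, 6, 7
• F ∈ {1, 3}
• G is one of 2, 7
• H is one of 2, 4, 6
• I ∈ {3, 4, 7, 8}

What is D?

The 8 variables draw from only 8 values {1, 2, 3, 4, 5, 6, 7, 8}, so each is used; only F can be 1, hence F = 1.
The 7 still-open variables draw from only 7 values {2, 3, 4, 5, 6, 7, 8}, so each is used; only B can be 5, hence B = 5.
The 6 still-open variables together cover exactly {2, 3, 4, 6, 7, 8} — 6 values for 6 variables — and 8 appears only in I's list, so I = 8.
The 5 still-open variables together cover exactly {2, 3, 4, 6, 7} — 5 values for 5 variables — and 3 appears only in D's list, so D = 3.

3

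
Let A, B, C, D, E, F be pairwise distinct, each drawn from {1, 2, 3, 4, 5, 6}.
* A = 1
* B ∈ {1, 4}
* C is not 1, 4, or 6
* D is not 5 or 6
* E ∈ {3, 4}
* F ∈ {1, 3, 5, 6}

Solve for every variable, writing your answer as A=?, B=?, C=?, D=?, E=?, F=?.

A has just one choice, so A = 1. Strike 1 from B, D, F.
That leaves B = 4. Eliminate 4 elsewhere: D, E.
E has just one choice, so E = 3. Strike 3 from C, D, F.
That leaves D = 2. So C can't be 2.
C's domain is down to {5}, so C = 5. So F can't be 5.
F's domain is down to {6}, so F = 6.

A=1, B=4, C=5, D=2, E=3, F=6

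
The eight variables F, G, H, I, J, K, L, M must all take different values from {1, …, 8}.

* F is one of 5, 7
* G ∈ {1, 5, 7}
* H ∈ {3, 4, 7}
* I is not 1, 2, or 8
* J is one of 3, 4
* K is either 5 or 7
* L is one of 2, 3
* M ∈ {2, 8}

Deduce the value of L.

The 8 variables together cover exactly {1, 2, 3, 4, 5, 6, 7, 8} — 8 values for 8 variables — and 1 appears only in G's list, so G = 1.
Among the 7 still-open variables, 6 fits only I (and all 7 values in {2, 3, 4, 5, 6, 7, 8} must be used), so I = 6.
Among the 6 still-open variables, 8 fits only M (and all 6 values in {2, 3, 4, 5, 7, 8} must be used), so M = 8.
The 5 still-open variables together cover exactly {2, 3, 4, 5, 7} — 5 values for 5 variables — and 2 appears only in L's list, so L = 2.

2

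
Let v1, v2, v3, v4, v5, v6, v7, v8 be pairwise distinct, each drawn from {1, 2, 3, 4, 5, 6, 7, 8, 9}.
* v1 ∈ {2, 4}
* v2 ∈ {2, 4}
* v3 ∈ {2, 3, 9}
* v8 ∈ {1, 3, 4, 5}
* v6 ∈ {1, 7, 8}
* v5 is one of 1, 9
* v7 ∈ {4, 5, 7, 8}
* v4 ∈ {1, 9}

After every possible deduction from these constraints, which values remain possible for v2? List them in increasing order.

2, 4

The 2 variables v1 and v2 are confined to {2, 4}, which locks those values in; drop them from v3, v7, v8.
v4 and v5 share exactly the 2 values {1, 9}; by pigeonhole those values go to them, so strike 1, 9 from v3, v6, v8.
v3 must be 3 (only option left). Eliminate 3 elsewhere: v8.
v8's domain is down to {5}, so v8 = 5. Strike 5 from v7.
No further eliminations apply; v2 can still be any of 2, 4.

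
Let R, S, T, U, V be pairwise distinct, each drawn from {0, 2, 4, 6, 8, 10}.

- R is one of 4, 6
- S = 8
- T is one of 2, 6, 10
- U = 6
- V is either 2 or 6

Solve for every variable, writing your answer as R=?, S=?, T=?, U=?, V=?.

R=4, S=8, T=10, U=6, V=2

S must be 8 (only option left).
That leaves U = 6. Eliminate 6 elsewhere: R, T, V.
V's domain is down to {2}, so V = 2. So T can't be 2.
R has just one choice, so R = 4.
T's domain is down to {10}, so T = 10.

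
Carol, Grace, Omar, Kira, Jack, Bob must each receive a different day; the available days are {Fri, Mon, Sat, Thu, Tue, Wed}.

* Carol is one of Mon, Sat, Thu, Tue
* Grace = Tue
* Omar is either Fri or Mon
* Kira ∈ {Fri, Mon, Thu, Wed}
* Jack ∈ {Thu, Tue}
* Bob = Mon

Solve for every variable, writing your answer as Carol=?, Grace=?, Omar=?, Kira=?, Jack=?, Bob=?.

Grace must be Tue (only option left). Remove Tue from Carol, Jack.
Jack has just one choice, so Jack = Thu. Eliminate Thu elsewhere: Carol, Kira.
Bob has just one choice, so Bob = Mon. Remove Mon from Carol, Omar, Kira.
Carol must be Sat (only option left).
Omar's domain is down to {Fri}, so Omar = Fri. So Kira can't be Fri.
Kira's domain is down to {Wed}, so Kira = Wed.

Carol=Sat, Grace=Tue, Omar=Fri, Kira=Wed, Jack=Thu, Bob=Mon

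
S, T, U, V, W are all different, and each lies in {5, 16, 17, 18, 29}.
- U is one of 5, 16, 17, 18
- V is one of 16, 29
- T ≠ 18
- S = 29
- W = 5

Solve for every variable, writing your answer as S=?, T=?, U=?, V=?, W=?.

S=29, T=17, U=18, V=16, W=5

S has just one choice, so S = 29. Eliminate 29 elsewhere: T, V.
That leaves V = 16. Strike 16 from T, U.
That leaves W = 5. Strike 5 from T, U.
T has just one choice, so T = 17. Eliminate 17 elsewhere: U.
U must be 18 (only option left).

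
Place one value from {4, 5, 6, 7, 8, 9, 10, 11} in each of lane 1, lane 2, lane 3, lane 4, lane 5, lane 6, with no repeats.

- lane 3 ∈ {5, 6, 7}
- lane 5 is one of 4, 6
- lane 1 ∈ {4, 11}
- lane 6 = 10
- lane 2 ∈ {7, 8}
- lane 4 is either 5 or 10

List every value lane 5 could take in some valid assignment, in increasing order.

4, 6

lane 6's domain is down to {10}, so lane 6 = 10. Strike 10 from lane 4.
That leaves lane 4 = 5. Strike 5 from lane 3.
No further eliminations apply; lane 5 can still be any of 4, 6.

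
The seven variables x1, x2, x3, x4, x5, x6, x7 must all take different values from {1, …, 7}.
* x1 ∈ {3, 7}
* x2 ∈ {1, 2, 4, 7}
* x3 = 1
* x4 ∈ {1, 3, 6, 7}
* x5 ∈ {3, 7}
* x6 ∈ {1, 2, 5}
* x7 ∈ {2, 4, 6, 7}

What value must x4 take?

x3 must be 1 (only option left). Remove 1 from x2, x4, x6.
The 6 still-open variables draw from only 6 values {2, 3, 4, 5, 6, 7}, so each is used; only x6 can be 5, hence x6 = 5.
x1 and x5 between them cover only {3, 7} — a naked pair. Remove those values from x2, x4, x7.
So x4 = 6.

6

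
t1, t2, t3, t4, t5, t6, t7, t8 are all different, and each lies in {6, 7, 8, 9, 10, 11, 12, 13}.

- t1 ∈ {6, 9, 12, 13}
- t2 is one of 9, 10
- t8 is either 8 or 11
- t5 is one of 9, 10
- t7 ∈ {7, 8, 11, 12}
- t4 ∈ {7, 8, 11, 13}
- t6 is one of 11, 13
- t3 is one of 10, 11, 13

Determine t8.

Among the 8 variables, 6 fits only t1 (and all 8 values in {6, 7, 8, 9, 10, 11, 12, 13} must be used), so t1 = 6.
The 7 still-open variables draw from only 7 values {7, 8, 9, 10, 11, 12, 13}, so each is used; only t7 can be 12, hence t7 = 12.
The 6 still-open variables together cover exactly {7, 8, 9, 10, 11, 13} — 6 values for 6 variables — and 7 appears only in t4's list, so t4 = 7.
The 5 still-open variables draw from only 5 values {8, 9, 10, 11, 13}, so each is used; only t8 can be 8, hence t8 = 8.

8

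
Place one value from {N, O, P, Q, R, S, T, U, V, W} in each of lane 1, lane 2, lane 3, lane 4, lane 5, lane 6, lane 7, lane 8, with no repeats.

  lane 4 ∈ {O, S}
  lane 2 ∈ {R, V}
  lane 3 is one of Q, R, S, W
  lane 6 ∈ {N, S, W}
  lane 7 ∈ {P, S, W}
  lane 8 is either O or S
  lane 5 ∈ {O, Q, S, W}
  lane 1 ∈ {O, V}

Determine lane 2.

Among the 8 variables, N fits only lane 6 (and all 8 values in {N, O, P, Q, R, S, V, W} must be used), so lane 6 = N.
The 7 still-open variables draw from only 7 values {O, P, Q, R, S, V, W}, so each is used; only lane 7 can be P, hence lane 7 = P.
The 2 variables lane 4 and lane 8 are confined to {O, S}, which locks those values in; drop them from lane 1, lane 3, lane 5.
That leaves lane 1 = V. So lane 2 can't be V.
So lane 2 = R.

R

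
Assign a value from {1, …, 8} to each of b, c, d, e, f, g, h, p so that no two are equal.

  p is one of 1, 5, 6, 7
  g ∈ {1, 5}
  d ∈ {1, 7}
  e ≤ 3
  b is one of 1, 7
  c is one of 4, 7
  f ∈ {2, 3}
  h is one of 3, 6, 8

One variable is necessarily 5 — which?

g

The 8 variables together cover exactly {1, 2, 3, 4, 5, 6, 7, 8} — 8 values for 8 variables — and 4 appears only in c's list, so c = 4.
The 7 still-open variables draw from only 7 values {1, 2, 3, 5, 6, 7, 8}, so each is used; only h can be 8, hence h = 8.
Among the 6 still-open variables, 6 fits only p (and all 6 values in {1, 2, 3, 5, 6, 7} must be used), so p = 6.
The 5 still-open variables draw from only 5 values {1, 2, 3, 5, 7}, so each is used; only g can be 5, hence g = 5.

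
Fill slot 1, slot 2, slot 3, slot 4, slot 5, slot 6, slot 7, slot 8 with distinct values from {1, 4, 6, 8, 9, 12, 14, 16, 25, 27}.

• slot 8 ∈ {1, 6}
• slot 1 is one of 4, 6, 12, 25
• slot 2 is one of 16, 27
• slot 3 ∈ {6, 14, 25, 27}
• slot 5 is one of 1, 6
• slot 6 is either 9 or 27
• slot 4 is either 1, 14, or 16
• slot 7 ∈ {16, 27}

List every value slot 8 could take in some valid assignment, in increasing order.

1, 6

slot 2 and slot 7 between them cover only {16, 27} — a naked pair. Remove those values from slot 3, slot 4, slot 6.
slot 6 has just one choice, so slot 6 = 9.
slot 5 and slot 8 between them cover only {1, 6} — a naked pair. Remove those values from slot 1, slot 3, slot 4.
That leaves slot 4 = 14. Eliminate 14 elsewhere: slot 3.
slot 3 must be 25 (only option left). Strike 25 from slot 1.
No further eliminations apply; slot 8 can still be any of 1, 6.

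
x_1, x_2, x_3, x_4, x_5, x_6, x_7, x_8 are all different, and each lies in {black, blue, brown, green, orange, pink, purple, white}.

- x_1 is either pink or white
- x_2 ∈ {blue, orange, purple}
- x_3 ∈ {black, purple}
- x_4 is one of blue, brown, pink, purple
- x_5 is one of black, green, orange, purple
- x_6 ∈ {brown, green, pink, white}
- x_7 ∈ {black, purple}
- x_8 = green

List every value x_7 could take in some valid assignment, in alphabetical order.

black, purple

x_8's domain is down to {green}, so x_8 = green. Strike green from x_5, x_6.
The 2 variables x_3 and x_7 are confined to {black, purple}, which locks those values in; drop them from x_2, x_4, x_5.
x_5 must be orange (only option left). Remove orange from x_2.
That leaves x_2 = blue. So x_4 can't be blue.
No further eliminations apply; x_7 can still be any of black, purple.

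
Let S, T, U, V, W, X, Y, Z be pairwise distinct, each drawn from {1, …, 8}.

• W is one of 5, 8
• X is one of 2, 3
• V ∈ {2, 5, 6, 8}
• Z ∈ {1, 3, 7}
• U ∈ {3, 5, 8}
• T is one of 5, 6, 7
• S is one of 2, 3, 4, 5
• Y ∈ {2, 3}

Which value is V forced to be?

6

The 8 variables draw from only 8 values {1, 2, 3, 4, 5, 6, 7, 8}, so each is used; only Z can be 1, hence Z = 1.
The 7 still-open variables together cover exactly {2, 3, 4, 5, 6, 7, 8} — 7 values for 7 variables — and 4 appears only in S's list, so S = 4.
The 6 still-open variables together cover exactly {2, 3, 5, 6, 7, 8} — 6 values for 6 variables — and 7 appears only in T's list, so T = 7.
The 5 still-open variables together cover exactly {2, 3, 5, 6, 8} — 5 values for 5 variables — and 6 appears only in V's list, so V = 6.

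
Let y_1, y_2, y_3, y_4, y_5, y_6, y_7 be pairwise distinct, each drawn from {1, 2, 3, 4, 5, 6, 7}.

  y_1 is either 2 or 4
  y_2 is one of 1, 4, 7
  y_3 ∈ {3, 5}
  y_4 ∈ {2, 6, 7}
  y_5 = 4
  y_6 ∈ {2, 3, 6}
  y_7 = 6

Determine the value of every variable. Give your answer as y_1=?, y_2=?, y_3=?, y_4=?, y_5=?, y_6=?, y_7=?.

y_1=2, y_2=1, y_3=5, y_4=7, y_5=4, y_6=3, y_7=6

y_5 has just one choice, so y_5 = 4. Strike 4 from y_1, y_2.
That leaves y_7 = 6. Remove 6 from y_4, y_6.
That leaves y_1 = 2. Remove 2 from y_4, y_6.
y_4's domain is down to {7}, so y_4 = 7. Remove 7 from y_2.
y_6's domain is down to {3}, so y_6 = 3. Eliminate 3 elsewhere: y_3.
y_2 has just one choice, so y_2 = 1.
y_3 has just one choice, so y_3 = 5.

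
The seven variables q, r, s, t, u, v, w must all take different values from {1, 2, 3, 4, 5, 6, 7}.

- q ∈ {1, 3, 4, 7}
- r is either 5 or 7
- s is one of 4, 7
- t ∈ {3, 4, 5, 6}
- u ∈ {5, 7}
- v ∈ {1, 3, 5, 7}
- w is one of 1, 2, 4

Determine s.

4

Among the 7 variables, 2 fits only w (and all 7 values in {1, 2, 3, 4, 5, 6, 7} must be used), so w = 2.
The 6 still-open variables draw from only 6 values {1, 3, 4, 5, 6, 7}, so each is used; only t can be 6, hence t = 6.
r and u share exactly the 2 values {5, 7}; by pigeonhole those values go to them, so strike 5, 7 from q, s, v.
So s = 4.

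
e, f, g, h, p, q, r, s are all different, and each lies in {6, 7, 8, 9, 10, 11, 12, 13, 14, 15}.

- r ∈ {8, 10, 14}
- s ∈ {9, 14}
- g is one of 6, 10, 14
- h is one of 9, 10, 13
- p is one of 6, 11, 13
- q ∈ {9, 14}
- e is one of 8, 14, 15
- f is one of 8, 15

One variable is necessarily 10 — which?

The 8 variables draw from only 8 values {6, 8, 9, 10, 11, 13, 14, 15}, so each is used; only p can be 11, hence p = 11.
Among the 7 still-open variables, 6 fits only g (and all 7 values in {6, 8, 9, 10, 13, 14, 15} must be used), so g = 6.
Among the 6 still-open variables, 13 fits only h (and all 6 values in {8, 9, 10, 13, 14, 15} must be used), so h = 13.
The 5 still-open variables together cover exactly {8, 9, 10, 14, 15} — 5 values for 5 variables — and 10 appears only in r's list, so r = 10.

r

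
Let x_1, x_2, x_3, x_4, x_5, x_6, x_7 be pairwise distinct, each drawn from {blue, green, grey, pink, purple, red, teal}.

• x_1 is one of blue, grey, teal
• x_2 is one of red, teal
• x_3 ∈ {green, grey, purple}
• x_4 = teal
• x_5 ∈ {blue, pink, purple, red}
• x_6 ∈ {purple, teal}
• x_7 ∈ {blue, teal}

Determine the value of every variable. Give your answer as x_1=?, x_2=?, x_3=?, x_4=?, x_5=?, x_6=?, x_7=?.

x_4 has just one choice, so x_4 = teal. Strike teal from x_1, x_2, x_6, x_7.
x_6's domain is down to {purple}, so x_6 = purple. Strike purple from x_3, x_5.
x_7 must be blue (only option left). Eliminate blue elsewhere: x_1, x_5.
x_1's domain is down to {grey}, so x_1 = grey. Remove grey from x_3.
x_2 must be red (only option left). Remove red from x_5.
x_3 has just one choice, so x_3 = green.
x_5 must be pink (only option left).

x_1=grey, x_2=red, x_3=green, x_4=teal, x_5=pink, x_6=purple, x_7=blue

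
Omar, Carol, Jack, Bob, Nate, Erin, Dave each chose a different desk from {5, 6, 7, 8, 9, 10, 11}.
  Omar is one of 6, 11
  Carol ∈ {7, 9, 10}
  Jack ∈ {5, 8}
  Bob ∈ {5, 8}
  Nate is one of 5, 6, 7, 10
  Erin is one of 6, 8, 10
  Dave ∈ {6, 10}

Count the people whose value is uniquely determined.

3

The 7 variables together cover exactly {5, 6, 7, 8, 9, 10, 11} — 7 values for 7 variables — and 9 appears only in Carol's list, so Carol = 9.
The 6 still-open variables draw from only 6 values {5, 6, 7, 8, 10, 11}, so each is used; only Nate can be 7, hence Nate = 7.
Among the 5 still-open variables, 11 fits only Omar (and all 5 values in {5, 6, 8, 10, 11} must be used), so Omar = 11.
Jack and Bob between them cover only {5, 8} — a naked pair. Remove those values from Erin.
Determined: Omar=11, Carol=9, Nate=7. The other people each still have more than one consistent value. That makes 3.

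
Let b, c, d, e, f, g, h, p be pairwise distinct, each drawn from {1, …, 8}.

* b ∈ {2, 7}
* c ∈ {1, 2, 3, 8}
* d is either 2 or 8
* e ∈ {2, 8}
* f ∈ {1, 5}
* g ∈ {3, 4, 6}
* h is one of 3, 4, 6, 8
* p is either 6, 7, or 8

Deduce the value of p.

6

Among the 8 variables, 5 fits only f (and all 8 values in {1, 2, 3, 4, 5, 6, 7, 8} must be used), so f = 5.
Among the 7 still-open variables, 1 fits only c (and all 7 values in {1, 2, 3, 4, 6, 7, 8} must be used), so c = 1.
The 2 variables d and e are confined to {2, 8}, which locks those values in; drop them from b, h, p.
b has just one choice, so b = 7. Remove 7 from p.
So p = 6.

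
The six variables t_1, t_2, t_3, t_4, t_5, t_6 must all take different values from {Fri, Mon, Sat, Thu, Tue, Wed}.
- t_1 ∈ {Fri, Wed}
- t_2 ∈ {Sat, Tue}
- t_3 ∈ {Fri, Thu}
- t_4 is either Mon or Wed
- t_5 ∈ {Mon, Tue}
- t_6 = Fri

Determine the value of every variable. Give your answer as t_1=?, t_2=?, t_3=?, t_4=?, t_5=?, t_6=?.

t_1=Wed, t_2=Sat, t_3=Thu, t_4=Mon, t_5=Tue, t_6=Fri

t_6's domain is down to {Fri}, so t_6 = Fri. Eliminate Fri elsewhere: t_1, t_3.
t_1 must be Wed (only option left). Strike Wed from t_4.
That leaves t_3 = Thu.
t_4 has just one choice, so t_4 = Mon. Strike Mon from t_5.
t_5's domain is down to {Tue}, so t_5 = Tue. Remove Tue from t_2.
t_2 must be Sat (only option left).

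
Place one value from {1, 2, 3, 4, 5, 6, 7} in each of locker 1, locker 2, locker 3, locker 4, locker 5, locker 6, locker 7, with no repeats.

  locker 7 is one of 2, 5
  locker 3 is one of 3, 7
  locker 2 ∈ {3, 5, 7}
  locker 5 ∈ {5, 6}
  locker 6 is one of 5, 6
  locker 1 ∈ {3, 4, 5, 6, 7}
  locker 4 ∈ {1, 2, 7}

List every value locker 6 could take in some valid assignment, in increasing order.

The 7 variables together cover exactly {1, 2, 3, 4, 5, 6, 7} — 7 values for 7 variables — and 1 appears only in locker 4's list, so locker 4 = 1.
The 6 still-open variables together cover exactly {2, 3, 4, 5, 6, 7} — 6 values for 6 variables — and 2 appears only in locker 7's list, so locker 7 = 2.
The 5 still-open variables draw from only 5 values {3, 4, 5, 6, 7}, so each is used; only locker 1 can be 4, hence locker 1 = 4.
The 2 variables locker 5 and locker 6 are confined to {5, 6}, which locks those values in; drop them from locker 2.
No further eliminations apply; locker 6 can still be any of 5, 6.

5, 6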